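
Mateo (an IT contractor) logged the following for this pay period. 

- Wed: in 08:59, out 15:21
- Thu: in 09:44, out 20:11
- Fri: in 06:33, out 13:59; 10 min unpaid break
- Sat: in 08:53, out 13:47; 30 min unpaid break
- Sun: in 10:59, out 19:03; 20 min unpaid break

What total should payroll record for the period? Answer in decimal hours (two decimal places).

Wed: 08:59–15:21 = 6 h 22 min
Thu: 09:44–20:11 = 10 h 27 min
Fri: 06:33–13:59 = 7 h 26 min; less 10 min break → 7 h 16 min
Sat: 08:53–13:47 = 4 h 54 min; less 30 min break → 4 h 24 min
Sun: 10:59–19:03 = 8 h 4 min; less 20 min break → 7 h 44 min
Total: 6 h 22 min + 10 h 27 min + 7 h 16 min + 4 h 24 min + 7 h 44 min = 36 h 13 min.

36.22 hours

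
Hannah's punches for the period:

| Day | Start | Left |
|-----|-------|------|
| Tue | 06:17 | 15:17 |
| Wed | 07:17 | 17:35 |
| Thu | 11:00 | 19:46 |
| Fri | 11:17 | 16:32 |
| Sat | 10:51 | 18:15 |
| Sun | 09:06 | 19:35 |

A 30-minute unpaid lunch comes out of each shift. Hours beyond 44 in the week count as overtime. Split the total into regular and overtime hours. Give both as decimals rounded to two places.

Regular 44.00 hours, overtime 4.20 hours

Tue: 06:17–15:17 = 9 h 0 min; less 30 min break → 8 h 30 min
Wed: 07:17–17:35 = 10 h 18 min; less 30 min break → 9 h 48 min
Thu: 11:00–19:46 = 8 h 46 min; less 30 min break → 8 h 16 min
Fri: 11:17–16:32 = 5 h 15 min; less 30 min break → 4 h 45 min
Sat: 10:51–18:15 = 7 h 24 min; less 30 min break → 6 h 54 min
Sun: 09:06–19:35 = 10 h 29 min; less 30 min break → 9 h 59 min
Total worked: 48 h 12 min = 48.20 h.
Threshold 44 h → overtime 4 h 12 min, regular 44 h 0 min.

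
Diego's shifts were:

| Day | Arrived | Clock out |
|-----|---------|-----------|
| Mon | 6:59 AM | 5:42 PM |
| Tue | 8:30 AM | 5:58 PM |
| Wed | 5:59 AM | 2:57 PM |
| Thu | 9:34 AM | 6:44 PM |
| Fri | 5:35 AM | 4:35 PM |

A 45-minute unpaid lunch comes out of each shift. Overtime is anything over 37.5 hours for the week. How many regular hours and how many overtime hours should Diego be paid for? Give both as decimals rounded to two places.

Regular 37.50 hours, overtime 8.07 hours

Mon: 6:59 AM–5:42 PM = 10 h 43 min; less 45 min break → 9 h 58 min
Tue: 8:30 AM–5:58 PM = 9 h 28 min; less 45 min break → 8 h 43 min
Wed: 5:59 AM–2:57 PM = 8 h 58 min; less 45 min break → 8 h 13 min
Thu: 9:34 AM–6:44 PM = 9 h 10 min; less 45 min break → 8 h 25 min
Fri: 5:35 AM–4:35 PM = 11 h 0 min; less 45 min break → 10 h 15 min
Total worked: 45 h 34 min = 45.57 h.
Threshold 37.5 h → overtime 8 h 4 min, regular 37 h 30 min.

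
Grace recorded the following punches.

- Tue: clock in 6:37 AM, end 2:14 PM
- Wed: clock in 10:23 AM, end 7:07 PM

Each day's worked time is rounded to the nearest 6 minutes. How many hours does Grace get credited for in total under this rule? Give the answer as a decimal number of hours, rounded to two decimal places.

Tue: 6:37 AM–2:14 PM = 7 h 37 min → rounds to 7 h 36 min
Wed: 10:23 AM–7:07 PM = 8 h 44 min → rounds to 8 h 42 min
Total credited: 16 h 18 min.

16.30 hours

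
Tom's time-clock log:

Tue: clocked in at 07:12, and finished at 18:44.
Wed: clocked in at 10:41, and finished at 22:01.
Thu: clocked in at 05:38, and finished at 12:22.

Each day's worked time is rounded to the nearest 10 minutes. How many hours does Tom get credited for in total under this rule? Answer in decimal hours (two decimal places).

Tue: 07:12–18:44 = 11 h 32 min → rounds to 11 h 30 min
Wed: 10:41–22:01 = 11 h 20 min → rounds to 11 h 20 min
Thu: 05:38–12:22 = 6 h 44 min → rounds to 6 h 40 min
Total credited: 29 h 30 min.

29.50 hours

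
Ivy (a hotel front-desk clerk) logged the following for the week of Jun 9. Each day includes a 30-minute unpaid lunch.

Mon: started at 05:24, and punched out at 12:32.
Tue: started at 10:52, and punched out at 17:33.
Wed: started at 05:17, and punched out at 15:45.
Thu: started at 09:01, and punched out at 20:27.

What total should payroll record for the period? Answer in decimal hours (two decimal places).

Mon: 05:24–12:32 = 7 h 8 min; less 30 min break → 6 h 38 min
Tue: 10:52–17:33 = 6 h 41 min; less 30 min break → 6 h 11 min
Wed: 05:17–15:45 = 10 h 28 min; less 30 min break → 9 h 58 min
Thu: 09:01–20:27 = 11 h 26 min; less 30 min break → 10 h 56 min
Total: 6 h 38 min + 6 h 11 min + 9 h 58 min + 10 h 56 min = 33 h 43 min.

33.72 hours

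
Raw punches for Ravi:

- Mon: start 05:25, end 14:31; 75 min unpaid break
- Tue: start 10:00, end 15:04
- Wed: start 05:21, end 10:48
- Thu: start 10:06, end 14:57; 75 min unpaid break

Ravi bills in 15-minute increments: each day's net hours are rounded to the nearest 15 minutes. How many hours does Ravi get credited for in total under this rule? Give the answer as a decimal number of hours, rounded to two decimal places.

21.75 hours

Mon: 05:25–14:31 = 9 h 6 min − 75 min = 7 h 51 min → rounds to 7 h 45 min
Tue: 10:00–15:04 = 5 h 4 min → rounds to 5 h 0 min
Wed: 05:21–10:48 = 5 h 27 min → rounds to 5 h 30 min
Thu: 10:06–14:57 = 4 h 51 min − 75 min = 3 h 36 min → rounds to 3 h 30 min
Total credited: 21 h 45 min.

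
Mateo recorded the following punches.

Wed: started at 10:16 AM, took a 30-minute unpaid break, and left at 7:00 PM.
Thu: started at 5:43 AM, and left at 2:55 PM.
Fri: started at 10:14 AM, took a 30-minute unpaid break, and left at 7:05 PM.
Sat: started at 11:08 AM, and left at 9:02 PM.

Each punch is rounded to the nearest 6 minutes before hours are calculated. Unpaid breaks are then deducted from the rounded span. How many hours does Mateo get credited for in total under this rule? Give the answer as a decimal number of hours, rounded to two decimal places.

Wed: in 10:16 AM→10:18 AM, out 7:00 PM→7:00 PM; 8 h 42 min − 30 min = 8 h 12 min
Thu: in 5:43 AM→5:42 AM, out 2:55 PM→2:54 PM; 9 h 12 min
Fri: in 10:14 AM→10:12 AM, out 7:05 PM→7:06 PM; 8 h 54 min − 30 min = 8 h 24 min
Sat: in 11:08 AM→11:06 AM, out 9:02 PM→9:00 PM; 9 h 54 min
Total credited: 35 h 42 min.

35.70 hours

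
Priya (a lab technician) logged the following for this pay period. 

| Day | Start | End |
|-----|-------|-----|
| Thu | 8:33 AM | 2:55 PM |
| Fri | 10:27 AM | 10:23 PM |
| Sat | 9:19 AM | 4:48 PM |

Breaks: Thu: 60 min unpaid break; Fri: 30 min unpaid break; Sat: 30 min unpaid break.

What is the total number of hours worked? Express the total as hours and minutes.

Thu: 8:33 AM–2:55 PM = 6 h 22 min; less 60 min break → 5 h 22 min
Fri: 10:27 AM–10:23 PM = 11 h 56 min; less 30 min break → 11 h 26 min
Sat: 9:19 AM–4:48 PM = 7 h 29 min; less 30 min break → 6 h 59 min
Total: 5 h 22 min + 11 h 26 min + 6 h 59 min = 23 h 47 min.

23 h 47 min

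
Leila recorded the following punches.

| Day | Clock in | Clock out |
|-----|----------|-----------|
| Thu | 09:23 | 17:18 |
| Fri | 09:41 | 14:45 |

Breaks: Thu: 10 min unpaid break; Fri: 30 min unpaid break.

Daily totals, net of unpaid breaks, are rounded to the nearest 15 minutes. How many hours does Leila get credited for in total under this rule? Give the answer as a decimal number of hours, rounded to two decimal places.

12.25 hours

Thu: 09:23–17:18 = 7 h 55 min − 10 min = 7 h 45 min → rounds to 7 h 45 min
Fri: 09:41–14:45 = 5 h 4 min − 30 min = 4 h 34 min → rounds to 4 h 30 min
Total credited: 12 h 15 min.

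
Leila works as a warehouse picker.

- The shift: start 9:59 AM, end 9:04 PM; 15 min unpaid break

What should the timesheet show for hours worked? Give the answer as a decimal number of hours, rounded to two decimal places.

The shift: 9:59 AM–9:04 PM = 11 h 5 min; less 15 min break → 10 h 50 min

10.83 hours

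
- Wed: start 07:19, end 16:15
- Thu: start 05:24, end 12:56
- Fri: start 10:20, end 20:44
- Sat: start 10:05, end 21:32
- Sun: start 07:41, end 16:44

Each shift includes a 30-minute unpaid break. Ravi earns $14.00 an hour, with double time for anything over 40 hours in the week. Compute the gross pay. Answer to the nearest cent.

Wed: 07:19–16:15 = 8 h 56 min; less 30 min break → 8 h 26 min
Thu: 05:24–12:56 = 7 h 32 min; less 30 min break → 7 h 2 min
Fri: 10:20–20:44 = 10 h 24 min; less 30 min break → 9 h 54 min
Sat: 10:05–21:32 = 11 h 27 min; less 30 min break → 10 h 57 min
Sun: 07:41–16:44 = 9 h 3 min; less 30 min break → 8 h 33 min
Total worked: 44 h 52 min = 2692 min.
Regular 40 h 0 min = 2400 min at $14.00/h; overtime 4 h 52 min = 292 min at $28.00/h.
Pay = (2400 × $14.00 + 292 × $28.00) ÷ 60 = $696.27.

$696.27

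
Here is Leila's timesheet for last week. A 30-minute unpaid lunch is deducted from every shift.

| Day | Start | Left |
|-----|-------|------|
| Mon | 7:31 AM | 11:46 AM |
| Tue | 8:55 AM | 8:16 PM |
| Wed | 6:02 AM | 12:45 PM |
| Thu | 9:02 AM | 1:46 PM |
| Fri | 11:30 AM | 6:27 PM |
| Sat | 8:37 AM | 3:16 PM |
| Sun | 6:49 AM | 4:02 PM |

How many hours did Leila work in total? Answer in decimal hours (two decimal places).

46.37 hours

Mon: 7:31 AM–11:46 AM = 4 h 15 min; less 30 min break → 3 h 45 min
Tue: 8:55 AM–8:16 PM = 11 h 21 min; less 30 min break → 10 h 51 min
Wed: 6:02 AM–12:45 PM = 6 h 43 min; less 30 min break → 6 h 13 min
Thu: 9:02 AM–1:46 PM = 4 h 44 min; less 30 min break → 4 h 14 min
Fri: 11:30 AM–6:27 PM = 6 h 57 min; less 30 min break → 6 h 27 min
Sat: 8:37 AM–3:16 PM = 6 h 39 min; less 30 min break → 6 h 9 min
Sun: 6:49 AM–4:02 PM = 9 h 13 min; less 30 min break → 8 h 43 min
Total: 3 h 45 min + 10 h 51 min + 6 h 13 min + 4 h 14 min + 6 h 27 min + 6 h 9 min + 8 h 43 min = 46 h 22 min.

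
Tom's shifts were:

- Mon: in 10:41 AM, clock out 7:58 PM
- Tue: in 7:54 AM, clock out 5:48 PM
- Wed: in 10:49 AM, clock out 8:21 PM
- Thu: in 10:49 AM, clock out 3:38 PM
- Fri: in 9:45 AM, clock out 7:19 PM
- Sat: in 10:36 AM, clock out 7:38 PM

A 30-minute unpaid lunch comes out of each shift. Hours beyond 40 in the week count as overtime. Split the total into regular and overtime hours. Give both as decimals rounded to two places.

Regular 40.00 hours, overtime 9.13 hours

Mon: 10:41 AM–7:58 PM = 9 h 17 min; less 30 min break → 8 h 47 min
Tue: 7:54 AM–5:48 PM = 9 h 54 min; less 30 min break → 9 h 24 min
Wed: 10:49 AM–8:21 PM = 9 h 32 min; less 30 min break → 9 h 2 min
Thu: 10:49 AM–3:38 PM = 4 h 49 min; less 30 min break → 4 h 19 min
Fri: 9:45 AM–7:19 PM = 9 h 34 min; less 30 min break → 9 h 4 min
Sat: 10:36 AM–7:38 PM = 9 h 2 min; less 30 min break → 8 h 32 min
Total worked: 49 h 8 min = 49.13 h.
Threshold 40 h → overtime 9 h 8 min, regular 40 h 0 min.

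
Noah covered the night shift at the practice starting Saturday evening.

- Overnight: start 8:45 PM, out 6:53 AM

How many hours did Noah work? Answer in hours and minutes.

Overnight: 8:45 PM → midnight = 3 h 15 min; midnight → 6:53 AM = 6 h 53 min; span 10 h 8 min

10 h 8 min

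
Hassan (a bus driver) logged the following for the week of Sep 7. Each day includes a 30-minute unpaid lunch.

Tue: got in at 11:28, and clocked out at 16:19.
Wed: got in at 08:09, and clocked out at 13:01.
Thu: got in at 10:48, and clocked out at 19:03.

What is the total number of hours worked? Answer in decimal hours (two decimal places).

Tue: 11:28–16:19 = 4 h 51 min; less 30 min break → 4 h 21 min
Wed: 08:09–13:01 = 4 h 52 min; less 30 min break → 4 h 22 min
Thu: 10:48–19:03 = 8 h 15 min; less 30 min break → 7 h 45 min
Total: 4 h 21 min + 4 h 22 min + 7 h 45 min = 16 h 28 min.

16.47 hours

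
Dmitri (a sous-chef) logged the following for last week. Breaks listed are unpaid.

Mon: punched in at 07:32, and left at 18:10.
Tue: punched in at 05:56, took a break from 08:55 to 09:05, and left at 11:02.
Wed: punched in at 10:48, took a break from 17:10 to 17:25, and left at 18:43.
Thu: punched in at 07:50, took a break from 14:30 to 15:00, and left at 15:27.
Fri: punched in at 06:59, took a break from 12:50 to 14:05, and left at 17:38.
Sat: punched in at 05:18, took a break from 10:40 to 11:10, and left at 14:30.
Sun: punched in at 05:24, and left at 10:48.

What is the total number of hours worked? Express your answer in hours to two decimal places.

53.85 hours

Mon: 07:32–18:10 = 10 h 38 min
Tue: 05:56–11:02 = 5 h 6 min; less 10 min break → 4 h 56 min
Wed: 10:48–18:43 = 7 h 55 min; less 15 min break → 7 h 40 min
Thu: 07:50–15:27 = 7 h 37 min; less 30 min break → 7 h 7 min
Fri: 06:59–17:38 = 10 h 39 min; less 75 min break → 9 h 24 min
Sat: 05:18–14:30 = 9 h 12 min; less 30 min break → 8 h 42 min
Sun: 05:24–10:48 = 5 h 24 min
Total: 10 h 38 min + 4 h 56 min + 7 h 40 min + 7 h 7 min + 9 h 24 min + 8 h 42 min + 5 h 24 min = 53 h 51 min.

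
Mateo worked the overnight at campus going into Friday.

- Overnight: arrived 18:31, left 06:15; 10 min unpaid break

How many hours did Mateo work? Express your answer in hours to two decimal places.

Overnight: 18:31 → midnight = 5 h 29 min; midnight → 06:15 = 6 h 15 min; span 11 h 44 min; less 10 min break → 11 h 34 min

11.57 hours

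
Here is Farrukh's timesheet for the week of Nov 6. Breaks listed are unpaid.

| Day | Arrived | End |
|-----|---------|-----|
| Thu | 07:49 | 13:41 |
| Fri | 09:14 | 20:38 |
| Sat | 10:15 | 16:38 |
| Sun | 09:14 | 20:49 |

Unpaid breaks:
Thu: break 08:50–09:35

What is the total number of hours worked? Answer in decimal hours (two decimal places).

Thu: 07:49–13:41 = 5 h 52 min; less 45 min break → 5 h 7 min
Fri: 09:14–20:38 = 11 h 24 min
Sat: 10:15–16:38 = 6 h 23 min
Sun: 09:14–20:49 = 11 h 35 min
Total: 5 h 7 min + 11 h 24 min + 6 h 23 min + 11 h 35 min = 34 h 29 min.

34.48 hours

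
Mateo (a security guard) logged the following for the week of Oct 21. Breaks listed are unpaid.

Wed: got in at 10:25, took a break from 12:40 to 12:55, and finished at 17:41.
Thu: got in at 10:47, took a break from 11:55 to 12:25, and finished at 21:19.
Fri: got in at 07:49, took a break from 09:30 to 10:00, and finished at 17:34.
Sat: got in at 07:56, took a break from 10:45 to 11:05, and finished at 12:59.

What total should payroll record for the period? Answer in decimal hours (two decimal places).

Wed: 10:25–17:41 = 7 h 16 min; less 15 min break → 7 h 1 min
Thu: 10:47–21:19 = 10 h 32 min; less 30 min break → 10 h 2 min
Fri: 07:49–17:34 = 9 h 45 min; less 30 min break → 9 h 15 min
Sat: 07:56–12:59 = 5 h 3 min; less 20 min break → 4 h 43 min
Total: 7 h 1 min + 10 h 2 min + 9 h 15 min + 4 h 43 min = 31 h 1 min.

31.02 hours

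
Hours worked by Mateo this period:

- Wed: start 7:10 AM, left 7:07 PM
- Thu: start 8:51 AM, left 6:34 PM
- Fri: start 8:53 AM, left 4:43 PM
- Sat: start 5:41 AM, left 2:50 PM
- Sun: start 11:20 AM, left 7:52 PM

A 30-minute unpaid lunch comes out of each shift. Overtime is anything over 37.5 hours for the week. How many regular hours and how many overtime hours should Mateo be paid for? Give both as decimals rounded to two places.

Regular 37.50 hours, overtime 7.18 hours

Wed: 7:10 AM–7:07 PM = 11 h 57 min; less 30 min break → 11 h 27 min
Thu: 8:51 AM–6:34 PM = 9 h 43 min; less 30 min break → 9 h 13 min
Fri: 8:53 AM–4:43 PM = 7 h 50 min; less 30 min break → 7 h 20 min
Sat: 5:41 AM–2:50 PM = 9 h 9 min; less 30 min break → 8 h 39 min
Sun: 11:20 AM–7:52 PM = 8 h 32 min; less 30 min break → 8 h 2 min
Total worked: 44 h 41 min = 44.68 h.
Threshold 37.5 h → overtime 7 h 11 min, regular 37 h 30 min.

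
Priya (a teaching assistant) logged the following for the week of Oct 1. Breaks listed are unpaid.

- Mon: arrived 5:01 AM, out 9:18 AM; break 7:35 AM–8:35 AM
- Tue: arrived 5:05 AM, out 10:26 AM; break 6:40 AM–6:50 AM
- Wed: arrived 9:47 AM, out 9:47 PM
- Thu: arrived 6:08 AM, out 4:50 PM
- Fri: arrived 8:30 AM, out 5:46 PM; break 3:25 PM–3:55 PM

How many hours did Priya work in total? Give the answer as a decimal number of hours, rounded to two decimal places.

39.93 hours

Mon: 5:01 AM–9:18 AM = 4 h 17 min; less 60 min break → 3 h 17 min
Tue: 5:05 AM–10:26 AM = 5 h 21 min; less 10 min break → 5 h 11 min
Wed: 9:47 AM–9:47 PM = 12 h 0 min
Thu: 6:08 AM–4:50 PM = 10 h 42 min
Fri: 8:30 AM–5:46 PM = 9 h 16 min; less 30 min break → 8 h 46 min
Total: 3 h 17 min + 5 h 11 min + 12 h 0 min + 10 h 42 min + 8 h 46 min = 39 h 56 min.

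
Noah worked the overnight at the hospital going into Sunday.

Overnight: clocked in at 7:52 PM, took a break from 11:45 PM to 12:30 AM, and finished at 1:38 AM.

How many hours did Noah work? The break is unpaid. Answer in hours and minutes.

Overnight: 7:52 PM → midnight = 4 h 8 min; midnight → 1:38 AM = 1 h 38 min; span 5 h 46 min; less 45 min break → 5 h 1 min

5 h 1 min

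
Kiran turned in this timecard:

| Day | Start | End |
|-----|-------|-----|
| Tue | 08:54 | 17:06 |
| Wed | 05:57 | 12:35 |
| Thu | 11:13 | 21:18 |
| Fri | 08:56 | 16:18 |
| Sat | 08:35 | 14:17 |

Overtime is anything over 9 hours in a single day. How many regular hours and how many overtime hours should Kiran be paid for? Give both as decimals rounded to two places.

Regular 36.90 hours, overtime 1.08 hours

Tue: 08:54–17:06 = 8 h 12 min
Wed: 05:57–12:35 = 6 h 38 min
Thu: 11:13–21:18 = 10 h 5 min
Fri: 08:56–16:18 = 7 h 22 min
Sat: 08:35–14:17 = 5 h 42 min
Tue reg 8 h 12 min / OT 0 h 0 min; Wed reg 6 h 38 min / OT 0 h 0 min; Thu reg 9 h 0 min / OT 1 h 5 min; Fri reg 7 h 22 min / OT 0 h 0 min; Sat reg 5 h 42 min / OT 0 h 0 min.
Totals: regular 36 h 54 min, overtime 1 h 5 min.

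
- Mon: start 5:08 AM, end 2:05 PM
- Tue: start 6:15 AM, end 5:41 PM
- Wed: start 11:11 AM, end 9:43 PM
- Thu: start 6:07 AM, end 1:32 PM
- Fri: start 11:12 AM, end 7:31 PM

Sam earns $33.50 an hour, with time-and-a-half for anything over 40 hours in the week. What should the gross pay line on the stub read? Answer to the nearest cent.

Mon: 5:08 AM–2:05 PM = 8 h 57 min
Tue: 6:15 AM–5:41 PM = 11 h 26 min
Wed: 11:11 AM–9:43 PM = 10 h 32 min
Thu: 6:07 AM–1:32 PM = 7 h 25 min
Fri: 11:12 AM–7:31 PM = 8 h 19 min
Total worked: 46 h 39 min = 2799 min.
Regular 40 h 0 min = 2400 min at $33.50/h; overtime 6 h 39 min = 399 min at $50.25/h.
Pay = (2400 × $33.50 + 399 × $50.25) ÷ 60 = $1674.16.

$1674.16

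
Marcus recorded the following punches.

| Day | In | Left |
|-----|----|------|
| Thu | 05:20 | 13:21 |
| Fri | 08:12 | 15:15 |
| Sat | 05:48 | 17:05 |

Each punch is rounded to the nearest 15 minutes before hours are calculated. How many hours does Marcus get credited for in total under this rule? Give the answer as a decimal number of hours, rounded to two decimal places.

Thu: in 05:20→05:15, out 13:21→13:15; 8 h 0 min
Fri: in 08:12→08:15, out 15:15→15:15; 7 h 0 min
Sat: in 05:48→05:45, out 17:05→17:00; 11 h 15 min
Total credited: 26 h 15 min.

26.25 hours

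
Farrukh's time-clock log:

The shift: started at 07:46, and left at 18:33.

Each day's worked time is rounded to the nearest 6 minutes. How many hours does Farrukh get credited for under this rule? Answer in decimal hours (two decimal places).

10.80 hours

The shift: 07:46–18:33 = 10 h 47 min → rounds to 10 h 48 min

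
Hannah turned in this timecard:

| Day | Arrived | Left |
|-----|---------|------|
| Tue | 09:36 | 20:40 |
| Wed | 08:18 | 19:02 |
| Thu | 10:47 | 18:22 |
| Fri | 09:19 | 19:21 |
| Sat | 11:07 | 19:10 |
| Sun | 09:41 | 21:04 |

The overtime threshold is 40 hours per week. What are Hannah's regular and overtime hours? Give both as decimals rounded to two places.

Regular 40.00 hours, overtime 18.85 hours

Tue: 09:36–20:40 = 11 h 4 min
Wed: 08:18–19:02 = 10 h 44 min
Thu: 10:47–18:22 = 7 h 35 min
Fri: 09:19–19:21 = 10 h 2 min
Sat: 11:07–19:10 = 8 h 3 min
Sun: 09:41–21:04 = 11 h 23 min
Total worked: 58 h 51 min = 58.85 h.
Threshold 40 h → overtime 18 h 51 min, regular 40 h 0 min.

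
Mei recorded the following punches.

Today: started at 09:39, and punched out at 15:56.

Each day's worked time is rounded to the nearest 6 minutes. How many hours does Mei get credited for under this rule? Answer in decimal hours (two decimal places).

6.30 hours

Today: 09:39–15:56 = 6 h 17 min → rounds to 6 h 18 min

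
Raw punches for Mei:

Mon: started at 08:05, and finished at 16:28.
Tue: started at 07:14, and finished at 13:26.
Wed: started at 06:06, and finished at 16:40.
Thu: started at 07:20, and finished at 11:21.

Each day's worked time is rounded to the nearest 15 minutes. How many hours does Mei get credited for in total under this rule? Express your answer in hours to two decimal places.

29.25 hours

Mon: 08:05–16:28 = 8 h 23 min → rounds to 8 h 30 min
Tue: 07:14–13:26 = 6 h 12 min → rounds to 6 h 15 min
Wed: 06:06–16:40 = 10 h 34 min → rounds to 10 h 30 min
Thu: 07:20–11:21 = 4 h 1 min → rounds to 4 h 0 min
Total credited: 29 h 15 min.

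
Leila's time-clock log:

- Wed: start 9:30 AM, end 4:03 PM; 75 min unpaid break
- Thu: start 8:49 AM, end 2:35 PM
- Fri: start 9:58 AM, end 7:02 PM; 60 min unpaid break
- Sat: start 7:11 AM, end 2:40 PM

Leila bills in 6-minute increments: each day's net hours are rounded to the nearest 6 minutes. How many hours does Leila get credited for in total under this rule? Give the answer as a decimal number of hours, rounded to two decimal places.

Wed: 9:30 AM–4:03 PM = 6 h 33 min − 75 min = 5 h 18 min → rounds to 5 h 18 min
Thu: 8:49 AM–2:35 PM = 5 h 46 min → rounds to 5 h 48 min
Fri: 9:58 AM–7:02 PM = 9 h 4 min − 60 min = 8 h 4 min → rounds to 8 h 6 min
Sat: 7:11 AM–2:40 PM = 7 h 29 min → rounds to 7 h 30 min
Total credited: 26 h 42 min.

26.70 hours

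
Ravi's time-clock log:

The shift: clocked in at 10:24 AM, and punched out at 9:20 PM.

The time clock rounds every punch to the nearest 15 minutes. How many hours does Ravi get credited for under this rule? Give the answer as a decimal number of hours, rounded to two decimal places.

The shift: in 10:24 AM→10:30 AM, out 9:20 PM→9:15 PM; 10 h 45 min

10.75 hours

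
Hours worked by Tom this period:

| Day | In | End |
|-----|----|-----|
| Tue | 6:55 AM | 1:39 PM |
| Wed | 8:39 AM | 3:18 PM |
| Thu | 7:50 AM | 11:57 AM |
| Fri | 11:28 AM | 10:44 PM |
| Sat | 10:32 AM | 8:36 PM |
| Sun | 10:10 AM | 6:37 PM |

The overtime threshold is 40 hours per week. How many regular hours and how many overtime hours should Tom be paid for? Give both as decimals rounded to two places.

Regular 40.00 hours, overtime 7.28 hours

Tue: 6:55 AM–1:39 PM = 6 h 44 min
Wed: 8:39 AM–3:18 PM = 6 h 39 min
Thu: 7:50 AM–11:57 AM = 4 h 7 min
Fri: 11:28 AM–10:44 PM = 11 h 16 min
Sat: 10:32 AM–8:36 PM = 10 h 4 min
Sun: 10:10 AM–6:37 PM = 8 h 27 min
Total worked: 47 h 17 min = 47.28 h.
Threshold 40 h → overtime 7 h 17 min, regular 40 h 0 min.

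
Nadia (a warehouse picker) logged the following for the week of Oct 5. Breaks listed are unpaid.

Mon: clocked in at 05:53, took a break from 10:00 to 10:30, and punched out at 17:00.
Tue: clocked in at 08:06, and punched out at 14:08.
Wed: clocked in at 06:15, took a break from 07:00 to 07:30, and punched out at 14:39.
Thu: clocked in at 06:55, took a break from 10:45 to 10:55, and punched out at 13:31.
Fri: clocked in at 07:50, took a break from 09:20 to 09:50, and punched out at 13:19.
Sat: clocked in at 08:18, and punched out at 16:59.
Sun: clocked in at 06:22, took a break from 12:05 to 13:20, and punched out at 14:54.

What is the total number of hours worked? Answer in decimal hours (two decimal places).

Mon: 05:53–17:00 = 11 h 7 min; less 30 min break → 10 h 37 min
Tue: 08:06–14:08 = 6 h 2 min
Wed: 06:15–14:39 = 8 h 24 min; less 30 min break → 7 h 54 min
Thu: 06:55–13:31 = 6 h 36 min; less 10 min break → 6 h 26 min
Fri: 07:50–13:19 = 5 h 29 min; less 30 min break → 4 h 59 min
Sat: 08:18–16:59 = 8 h 41 min
Sun: 06:22–14:54 = 8 h 32 min; less 75 min break → 7 h 17 min
Total: 10 h 37 min + 6 h 2 min + 7 h 54 min + 6 h 26 min + 4 h 59 min + 8 h 41 min + 7 h 17 min = 51 h 56 min.

51.93 hours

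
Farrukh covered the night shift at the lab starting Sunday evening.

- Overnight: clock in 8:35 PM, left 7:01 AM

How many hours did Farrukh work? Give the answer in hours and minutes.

10 h 26 min

Overnight: 8:35 PM → midnight = 3 h 25 min; midnight → 7:01 AM = 7 h 1 min; span 10 h 26 min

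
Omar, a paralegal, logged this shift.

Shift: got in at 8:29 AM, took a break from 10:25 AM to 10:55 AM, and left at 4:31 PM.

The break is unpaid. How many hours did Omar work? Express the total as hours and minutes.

7 h 32 min

Shift: 8:29 AM–4:31 PM = 8 h 2 min; less 30 min break → 7 h 32 min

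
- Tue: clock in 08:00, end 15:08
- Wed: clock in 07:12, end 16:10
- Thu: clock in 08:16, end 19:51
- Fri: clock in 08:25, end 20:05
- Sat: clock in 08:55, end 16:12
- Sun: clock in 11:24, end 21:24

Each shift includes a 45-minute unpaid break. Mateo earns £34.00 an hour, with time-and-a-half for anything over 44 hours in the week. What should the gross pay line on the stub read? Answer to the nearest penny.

Tue: 08:00–15:08 = 7 h 8 min; less 45 min break → 6 h 23 min
Wed: 07:12–16:10 = 8 h 58 min; less 45 min break → 8 h 13 min
Thu: 08:16–19:51 = 11 h 35 min; less 45 min break → 10 h 50 min
Fri: 08:25–20:05 = 11 h 40 min; less 45 min break → 10 h 55 min
Sat: 08:55–16:12 = 7 h 17 min; less 45 min break → 6 h 32 min
Sun: 11:24–21:24 = 10 h 0 min; less 45 min break → 9 h 15 min
Total worked: 52 h 8 min = 3128 min.
Regular 44 h 0 min = 2640 min at £34.00/h; overtime 8 h 8 min = 488 min at £51.00/h.
Pay = (2640 × £34.00 + 488 × £51.00) ÷ 60 = £1910.80.

£1910.80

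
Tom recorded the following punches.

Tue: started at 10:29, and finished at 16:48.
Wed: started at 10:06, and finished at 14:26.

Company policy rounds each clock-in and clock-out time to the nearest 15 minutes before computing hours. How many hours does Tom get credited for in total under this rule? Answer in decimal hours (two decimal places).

10.75 hours

Tue: in 10:29→10:30, out 16:48→16:45; 6 h 15 min
Wed: in 10:06→10:00, out 14:26→14:30; 4 h 30 min
Total credited: 10 h 45 min.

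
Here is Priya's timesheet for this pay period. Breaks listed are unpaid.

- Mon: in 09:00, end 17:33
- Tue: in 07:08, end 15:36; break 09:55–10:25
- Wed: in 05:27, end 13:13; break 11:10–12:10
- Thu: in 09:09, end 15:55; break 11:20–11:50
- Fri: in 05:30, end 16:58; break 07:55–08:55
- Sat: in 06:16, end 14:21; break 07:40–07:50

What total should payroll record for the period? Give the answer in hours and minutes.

47 h 56 min

Mon: 09:00–17:33 = 8 h 33 min
Tue: 07:08–15:36 = 8 h 28 min; less 30 min break → 7 h 58 min
Wed: 05:27–13:13 = 7 h 46 min; less 60 min break → 6 h 46 min
Thu: 09:09–15:55 = 6 h 46 min; less 30 min break → 6 h 16 min
Fri: 05:30–16:58 = 11 h 28 min; less 60 min break → 10 h 28 min
Sat: 06:16–14:21 = 8 h 5 min; less 10 min break → 7 h 55 min
Total: 8 h 33 min + 7 h 58 min + 6 h 46 min + 6 h 16 min + 10 h 28 min + 7 h 55 min = 47 h 56 min.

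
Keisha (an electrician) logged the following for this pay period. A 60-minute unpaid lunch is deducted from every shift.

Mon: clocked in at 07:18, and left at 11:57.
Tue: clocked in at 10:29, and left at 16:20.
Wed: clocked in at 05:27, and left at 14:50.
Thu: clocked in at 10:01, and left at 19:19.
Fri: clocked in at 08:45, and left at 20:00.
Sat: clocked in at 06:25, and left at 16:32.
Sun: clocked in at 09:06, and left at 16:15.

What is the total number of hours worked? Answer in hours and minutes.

Mon: 07:18–11:57 = 4 h 39 min; less 60 min break → 3 h 39 min
Tue: 10:29–16:20 = 5 h 51 min; less 60 min break → 4 h 51 min
Wed: 05:27–14:50 = 9 h 23 min; less 60 min break → 8 h 23 min
Thu: 10:01–19:19 = 9 h 18 min; less 60 min break → 8 h 18 min
Fri: 08:45–20:00 = 11 h 15 min; less 60 min break → 10 h 15 min
Sat: 06:25–16:32 = 10 h 7 min; less 60 min break → 9 h 7 min
Sun: 09:06–16:15 = 7 h 9 min; less 60 min break → 6 h 9 min
Total: 3 h 39 min + 4 h 51 min + 8 h 23 min + 8 h 18 min + 10 h 15 min + 9 h 7 min + 6 h 9 min = 50 h 42 min.

50 h 42 min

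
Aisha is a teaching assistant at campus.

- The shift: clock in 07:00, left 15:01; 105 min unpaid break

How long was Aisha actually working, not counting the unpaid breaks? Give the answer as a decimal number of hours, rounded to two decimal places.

The shift: 07:00–15:01 = 8 h 1 min; less 105 min break → 6 h 16 min

6.27 hours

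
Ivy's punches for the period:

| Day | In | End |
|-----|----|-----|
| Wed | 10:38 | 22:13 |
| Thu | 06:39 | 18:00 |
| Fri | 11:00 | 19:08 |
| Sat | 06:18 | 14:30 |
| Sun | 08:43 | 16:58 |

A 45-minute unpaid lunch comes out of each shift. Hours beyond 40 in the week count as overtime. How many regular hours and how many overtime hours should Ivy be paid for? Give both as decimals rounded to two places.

Wed: 10:38–22:13 = 11 h 35 min; less 45 min break → 10 h 50 min
Thu: 06:39–18:00 = 11 h 21 min; less 45 min break → 10 h 36 min
Fri: 11:00–19:08 = 8 h 8 min; less 45 min break → 7 h 23 min
Sat: 06:18–14:30 = 8 h 12 min; less 45 min break → 7 h 27 min
Sun: 08:43–16:58 = 8 h 15 min; less 45 min break → 7 h 30 min
Total worked: 43 h 46 min = 43.77 h.
Threshold 40 h → overtime 3 h 46 min, regular 40 h 0 min.

Regular 40.00 hours, overtime 3.77 hours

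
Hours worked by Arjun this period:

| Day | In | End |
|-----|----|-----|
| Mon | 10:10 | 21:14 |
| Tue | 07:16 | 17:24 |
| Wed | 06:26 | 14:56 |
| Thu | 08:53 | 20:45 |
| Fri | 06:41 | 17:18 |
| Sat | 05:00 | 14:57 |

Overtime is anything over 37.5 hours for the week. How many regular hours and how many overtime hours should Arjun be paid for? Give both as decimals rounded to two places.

Regular 37.50 hours, overtime 24.63 hours

Mon: 10:10–21:14 = 11 h 4 min
Tue: 07:16–17:24 = 10 h 8 min
Wed: 06:26–14:56 = 8 h 30 min
Thu: 08:53–20:45 = 11 h 52 min
Fri: 06:41–17:18 = 10 h 37 min
Sat: 05:00–14:57 = 9 h 57 min
Total worked: 62 h 8 min = 62.13 h.
Threshold 37.5 h → overtime 24 h 38 min, regular 37 h 30 min.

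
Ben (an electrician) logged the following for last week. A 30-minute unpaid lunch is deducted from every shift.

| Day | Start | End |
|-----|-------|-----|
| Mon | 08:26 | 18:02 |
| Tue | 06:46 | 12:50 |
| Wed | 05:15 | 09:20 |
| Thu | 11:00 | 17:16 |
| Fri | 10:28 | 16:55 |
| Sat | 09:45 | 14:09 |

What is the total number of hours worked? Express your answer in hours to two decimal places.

33.87 hours

Mon: 08:26–18:02 = 9 h 36 min; less 30 min break → 9 h 6 min
Tue: 06:46–12:50 = 6 h 4 min; less 30 min break → 5 h 34 min
Wed: 05:15–09:20 = 4 h 5 min; less 30 min break → 3 h 35 min
Thu: 11:00–17:16 = 6 h 16 min; less 30 min break → 5 h 46 min
Fri: 10:28–16:55 = 6 h 27 min; less 30 min break → 5 h 57 min
Sat: 09:45–14:09 = 4 h 24 min; less 30 min break → 3 h 54 min
Total: 9 h 6 min + 5 h 34 min + 3 h 35 min + 5 h 46 min + 5 h 57 min + 3 h 54 min = 33 h 52 min.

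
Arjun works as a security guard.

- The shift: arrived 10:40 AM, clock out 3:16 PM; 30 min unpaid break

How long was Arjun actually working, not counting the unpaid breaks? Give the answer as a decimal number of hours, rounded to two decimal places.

4.10 hours

The shift: 10:40 AM–3:16 PM = 4 h 36 min; less 30 min break → 4 h 6 min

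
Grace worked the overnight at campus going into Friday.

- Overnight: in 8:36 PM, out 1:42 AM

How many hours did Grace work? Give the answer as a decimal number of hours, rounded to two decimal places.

5.10 hours

Overnight: 8:36 PM → midnight = 3 h 24 min; midnight → 1:42 AM = 1 h 42 min; span 5 h 6 min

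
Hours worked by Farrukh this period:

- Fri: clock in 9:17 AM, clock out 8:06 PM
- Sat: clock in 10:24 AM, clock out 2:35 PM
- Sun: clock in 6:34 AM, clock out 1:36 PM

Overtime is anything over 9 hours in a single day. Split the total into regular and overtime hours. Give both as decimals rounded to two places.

Fri: 9:17 AM–8:06 PM = 10 h 49 min
Sat: 10:24 AM–2:35 PM = 4 h 11 min
Sun: 6:34 AM–1:36 PM = 7 h 2 min
Fri reg 9 h 0 min / OT 1 h 49 min; Sat reg 4 h 11 min / OT 0 h 0 min; Sun reg 7 h 2 min / OT 0 h 0 min.
Totals: regular 20 h 13 min, overtime 1 h 49 min.

Regular 20.22 hours, overtime 1.82 hours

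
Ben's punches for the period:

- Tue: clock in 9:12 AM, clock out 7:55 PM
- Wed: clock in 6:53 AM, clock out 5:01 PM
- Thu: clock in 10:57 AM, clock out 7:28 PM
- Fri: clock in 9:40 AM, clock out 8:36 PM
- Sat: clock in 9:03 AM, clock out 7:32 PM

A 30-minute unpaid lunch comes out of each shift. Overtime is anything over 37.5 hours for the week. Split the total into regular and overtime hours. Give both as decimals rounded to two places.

Tue: 9:12 AM–7:55 PM = 10 h 43 min; less 30 min break → 10 h 13 min
Wed: 6:53 AM–5:01 PM = 10 h 8 min; less 30 min break → 9 h 38 min
Thu: 10:57 AM–7:28 PM = 8 h 31 min; less 30 min break → 8 h 1 min
Fri: 9:40 AM–8:36 PM = 10 h 56 min; less 30 min break → 10 h 26 min
Sat: 9:03 AM–7:32 PM = 10 h 29 min; less 30 min break → 9 h 59 min
Total worked: 48 h 17 min = 48.28 h.
Threshold 37.5 h → overtime 10 h 47 min, regular 37 h 30 min.

Regular 37.50 hours, overtime 10.78 hours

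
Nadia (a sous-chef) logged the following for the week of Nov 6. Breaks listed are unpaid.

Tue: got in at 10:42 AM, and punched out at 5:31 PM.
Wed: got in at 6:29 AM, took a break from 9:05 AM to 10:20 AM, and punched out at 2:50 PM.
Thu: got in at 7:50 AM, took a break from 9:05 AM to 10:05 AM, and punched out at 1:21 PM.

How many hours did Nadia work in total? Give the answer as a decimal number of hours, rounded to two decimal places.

18.43 hours

Tue: 10:42 AM–5:31 PM = 6 h 49 min
Wed: 6:29 AM–2:50 PM = 8 h 21 min; less 75 min break → 7 h 6 min
Thu: 7:50 AM–1:21 PM = 5 h 31 min; less 60 min break → 4 h 31 min
Total: 6 h 49 min + 7 h 6 min + 4 h 31 min = 18 h 26 min.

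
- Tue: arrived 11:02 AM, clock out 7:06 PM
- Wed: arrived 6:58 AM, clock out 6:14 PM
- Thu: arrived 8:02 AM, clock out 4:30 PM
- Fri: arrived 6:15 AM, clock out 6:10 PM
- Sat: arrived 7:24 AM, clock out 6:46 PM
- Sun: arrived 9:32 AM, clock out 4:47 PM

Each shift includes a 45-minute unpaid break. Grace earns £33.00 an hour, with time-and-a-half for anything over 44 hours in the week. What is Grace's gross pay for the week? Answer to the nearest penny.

Tue: 11:02 AM–7:06 PM = 8 h 4 min; less 45 min break → 7 h 19 min
Wed: 6:58 AM–6:14 PM = 11 h 16 min; less 45 min break → 10 h 31 min
Thu: 8:02 AM–4:30 PM = 8 h 28 min; less 45 min break → 7 h 43 min
Fri: 6:15 AM–6:10 PM = 11 h 55 min; less 45 min break → 11 h 10 min
Sat: 7:24 AM–6:46 PM = 11 h 22 min; less 45 min break → 10 h 37 min
Sun: 9:32 AM–4:47 PM = 7 h 15 min; less 45 min break → 6 h 30 min
Total worked: 53 h 50 min = 3230 min.
Regular 44 h 0 min = 2640 min at £33.00/h; overtime 9 h 50 min = 590 min at £49.50/h.
Pay = (2640 × £33.00 + 590 × £49.50) ÷ 60 = £1938.75.

£1938.75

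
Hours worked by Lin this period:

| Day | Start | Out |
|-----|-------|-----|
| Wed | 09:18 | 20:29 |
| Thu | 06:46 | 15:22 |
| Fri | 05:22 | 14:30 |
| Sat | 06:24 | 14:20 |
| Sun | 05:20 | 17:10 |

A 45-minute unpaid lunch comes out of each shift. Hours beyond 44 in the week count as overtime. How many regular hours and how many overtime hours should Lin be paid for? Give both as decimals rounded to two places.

Regular 44.00 hours, overtime 0.93 hours

Wed: 09:18–20:29 = 11 h 11 min; less 45 min break → 10 h 26 min
Thu: 06:46–15:22 = 8 h 36 min; less 45 min break → 7 h 51 min
Fri: 05:22–14:30 = 9 h 8 min; less 45 min break → 8 h 23 min
Sat: 06:24–14:20 = 7 h 56 min; less 45 min break → 7 h 11 min
Sun: 05:20–17:10 = 11 h 50 min; less 45 min break → 11 h 5 min
Total worked: 44 h 56 min = 44.93 h.
Threshold 44 h → overtime 0 h 56 min, regular 44 h 0 min.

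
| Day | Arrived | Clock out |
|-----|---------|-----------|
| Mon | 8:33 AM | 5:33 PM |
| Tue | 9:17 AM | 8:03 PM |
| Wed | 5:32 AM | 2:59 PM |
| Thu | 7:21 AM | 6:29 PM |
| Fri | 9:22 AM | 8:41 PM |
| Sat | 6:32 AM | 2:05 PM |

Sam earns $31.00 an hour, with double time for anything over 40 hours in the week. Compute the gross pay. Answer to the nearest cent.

$2431.43

Mon: 8:33 AM–5:33 PM = 9 h 0 min
Tue: 9:17 AM–8:03 PM = 10 h 46 min
Wed: 5:32 AM–2:59 PM = 9 h 27 min
Thu: 7:21 AM–6:29 PM = 11 h 8 min
Fri: 9:22 AM–8:41 PM = 11 h 19 min
Sat: 6:32 AM–2:05 PM = 7 h 33 min
Total worked: 59 h 13 min = 3553 min.
Regular 40 h 0 min = 2400 min at $31.00/h; overtime 19 h 13 min = 1153 min at $62.00/h.
Pay = (2400 × $31.00 + 1153 × $62.00) ÷ 60 = $2431.43.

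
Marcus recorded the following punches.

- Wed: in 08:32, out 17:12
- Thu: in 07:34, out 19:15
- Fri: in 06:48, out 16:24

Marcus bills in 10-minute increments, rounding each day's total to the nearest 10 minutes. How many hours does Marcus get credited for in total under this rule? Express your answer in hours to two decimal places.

30.00 hours

Wed: 08:32–17:12 = 8 h 40 min → rounds to 8 h 40 min
Thu: 07:34–19:15 = 11 h 41 min → rounds to 11 h 40 min
Fri: 06:48–16:24 = 9 h 36 min → rounds to 9 h 40 min
Total credited: 30 h 0 min.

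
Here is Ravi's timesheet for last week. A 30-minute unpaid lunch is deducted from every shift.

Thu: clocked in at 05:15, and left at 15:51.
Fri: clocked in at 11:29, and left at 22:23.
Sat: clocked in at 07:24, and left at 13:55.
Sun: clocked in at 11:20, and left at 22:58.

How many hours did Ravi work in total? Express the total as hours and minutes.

37 h 39 min

Thu: 05:15–15:51 = 10 h 36 min; less 30 min break → 10 h 6 min
Fri: 11:29–22:23 = 10 h 54 min; less 30 min break → 10 h 24 min
Sat: 07:24–13:55 = 6 h 31 min; less 30 min break → 6 h 1 min
Sun: 11:20–22:58 = 11 h 38 min; less 30 min break → 11 h 8 min
Total: 10 h 6 min + 10 h 24 min + 6 h 1 min + 11 h 8 min = 37 h 39 min.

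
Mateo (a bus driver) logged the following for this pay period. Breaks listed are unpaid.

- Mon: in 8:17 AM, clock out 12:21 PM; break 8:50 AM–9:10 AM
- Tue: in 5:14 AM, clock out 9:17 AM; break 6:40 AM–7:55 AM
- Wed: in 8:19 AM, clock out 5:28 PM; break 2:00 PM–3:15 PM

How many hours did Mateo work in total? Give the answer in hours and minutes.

Mon: 8:17 AM–12:21 PM = 4 h 4 min; less 20 min break → 3 h 44 min
Tue: 5:14 AM–9:17 AM = 4 h 3 min; less 75 min break → 2 h 48 min
Wed: 8:19 AM–5:28 PM = 9 h 9 min; less 75 min break → 7 h 54 min
Total: 3 h 44 min + 2 h 48 min + 7 h 54 min = 14 h 26 min.

14 h 26 min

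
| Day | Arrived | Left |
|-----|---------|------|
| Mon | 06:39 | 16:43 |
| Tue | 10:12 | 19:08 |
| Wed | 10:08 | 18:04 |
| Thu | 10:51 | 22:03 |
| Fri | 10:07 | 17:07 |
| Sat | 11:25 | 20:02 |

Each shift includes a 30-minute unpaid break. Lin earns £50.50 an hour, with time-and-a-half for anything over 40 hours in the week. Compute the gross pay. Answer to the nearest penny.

£2834.31

Mon: 06:39–16:43 = 10 h 4 min; less 30 min break → 9 h 34 min
Tue: 10:12–19:08 = 8 h 56 min; less 30 min break → 8 h 26 min
Wed: 10:08–18:04 = 7 h 56 min; less 30 min break → 7 h 26 min
Thu: 10:51–22:03 = 11 h 12 min; less 30 min break → 10 h 42 min
Fri: 10:07–17:07 = 7 h 0 min; less 30 min break → 6 h 30 min
Sat: 11:25–20:02 = 8 h 37 min; less 30 min break → 8 h 7 min
Total worked: 50 h 45 min = 3045 min.
Regular 40 h 0 min = 2400 min at £50.50/h; overtime 10 h 45 min = 645 min at £75.75/h.
Pay = (2400 × £50.50 + 645 × £75.75) ÷ 60 = £2834.31.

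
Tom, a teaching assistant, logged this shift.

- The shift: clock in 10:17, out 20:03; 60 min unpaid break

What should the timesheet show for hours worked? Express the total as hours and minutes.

8 h 46 min

The shift: 10:17–20:03 = 9 h 46 min; less 60 min break → 8 h 46 min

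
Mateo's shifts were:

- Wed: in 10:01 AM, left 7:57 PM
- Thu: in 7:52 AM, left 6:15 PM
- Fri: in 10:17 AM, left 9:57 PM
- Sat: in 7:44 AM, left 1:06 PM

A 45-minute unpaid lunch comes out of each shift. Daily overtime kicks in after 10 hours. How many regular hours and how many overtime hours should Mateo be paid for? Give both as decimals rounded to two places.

Regular 33.43 hours, overtime 0.92 hours

Wed: 10:01 AM–7:57 PM = 9 h 56 min; less 45 min break → 9 h 11 min
Thu: 7:52 AM–6:15 PM = 10 h 23 min; less 45 min break → 9 h 38 min
Fri: 10:17 AM–9:57 PM = 11 h 40 min; less 45 min break → 10 h 55 min
Sat: 7:44 AM–1:06 PM = 5 h 22 min; less 45 min break → 4 h 37 min
Wed reg 9 h 11 min / OT 0 h 0 min; Thu reg 9 h 38 min / OT 0 h 0 min; Fri reg 10 h 0 min / OT 0 h 55 min; Sat reg 4 h 37 min / OT 0 h 0 min.
Totals: regular 33 h 26 min, overtime 0 h 55 min.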